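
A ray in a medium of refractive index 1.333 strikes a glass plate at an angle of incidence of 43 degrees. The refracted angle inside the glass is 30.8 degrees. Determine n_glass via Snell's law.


Apply Snell's law: n1 * sin(theta1) = n2 * sin(theta2)
  n2 = n1 * sin(theta1) / sin(theta2)
  sin(43) = 0.681998
  sin(30.8) = 0.512043
  n2 = 1.333 * 0.681998 / 0.512043 = 1.7754

1.7754


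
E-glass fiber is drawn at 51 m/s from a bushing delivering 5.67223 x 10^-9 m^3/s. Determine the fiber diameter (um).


Cross-sectional area from continuity:
  A = Q / v = 5.67223 x 10^-9 / 51 = 1.112202 x 10^-10 m^2
Diameter from circular cross-section:
  d = sqrt(4A / pi) * 10^6 (m -> um)
  d = sqrt(4 * 1.112202 x 10^-10 / pi) * 10^6 = 11.9 um

11.9 um


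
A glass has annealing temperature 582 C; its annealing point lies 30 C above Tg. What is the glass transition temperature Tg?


Rearrange T_anneal = Tg + offset for Tg:
  Tg = T_anneal - offset = 582 - 30 = 552 C

552 C


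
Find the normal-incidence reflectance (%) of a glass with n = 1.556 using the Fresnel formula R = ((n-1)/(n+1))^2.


Fresnel reflectance at normal incidence:
  R = ((n - 1)/(n + 1))^2
  (n - 1)/(n + 1) = (1.556 - 1)/(1.556 + 1) = 0.217527
  R = 0.217527^2 = 0.047318
  R(%) = 0.047318 * 100 = 4.732%

4.732%


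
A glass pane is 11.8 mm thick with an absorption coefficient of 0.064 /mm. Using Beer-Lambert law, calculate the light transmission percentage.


Beer-Lambert law: T = exp(-alpha * thickness)
  exponent = -0.064 * 11.8 = -0.7552
  T = exp(-0.7552) = 0.4699
  Percentage = 0.4699 * 100 = 46.99%

46.99%


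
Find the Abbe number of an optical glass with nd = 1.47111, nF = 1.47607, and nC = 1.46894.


Abbe number formula: Vd = (nd - 1) / (nF - nC)
  nd - 1 = 1.47111 - 1 = 0.47111
  nF - nC = 1.47607 - 1.46894 = 0.00713
  Vd = 0.47111 / 0.00713 = 66.07

66.07


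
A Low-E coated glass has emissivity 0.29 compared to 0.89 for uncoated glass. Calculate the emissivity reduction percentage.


Percentage reduction = (1 - coated/uncoated) * 100
  Ratio = 0.29 / 0.89 = 0.3258
  Reduction = (1 - 0.3258) * 100 = 67.4%

67.4%


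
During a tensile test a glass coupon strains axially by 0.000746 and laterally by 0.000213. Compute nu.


Poisson's ratio: nu = lateral strain / axial strain
  nu = 0.000213 / 0.000746 = 0.2855

0.2855


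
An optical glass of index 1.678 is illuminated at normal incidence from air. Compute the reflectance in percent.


Fresnel reflectance at normal incidence:
  R = ((n - 1)/(n + 1))^2
  (n - 1)/(n + 1) = (1.678 - 1)/(1.678 + 1) = 0.253174
  R = 0.253174^2 = 0.0640971
  R(%) = 0.0640971 * 100 = 6.41%

6.41%


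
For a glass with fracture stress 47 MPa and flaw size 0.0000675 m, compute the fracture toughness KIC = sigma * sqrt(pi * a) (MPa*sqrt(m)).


Fracture toughness: KIC = sigma * sqrt(pi * a)
  pi * a = pi * 0.0000675 = 0.000212058
  sqrt(pi * a) = 0.014562
  KIC = 47 * 0.014562 = 0.684 MPa*sqrt(m)

0.684 MPa*sqrt(m)


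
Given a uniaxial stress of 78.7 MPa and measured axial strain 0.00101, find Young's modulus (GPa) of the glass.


Young's modulus: E = stress / strain
  E = 78.7 MPa / 0.00101 = 77920.79 MPa
Convert to GPa: 77920.79 / 1000 = 77.92 GPa

77.92 GPa


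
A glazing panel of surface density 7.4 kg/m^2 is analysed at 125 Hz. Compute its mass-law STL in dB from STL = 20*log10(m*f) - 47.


Mass law: STL = 20 * log10(m * f) - 47
  m * f = 7.4 * 125 = 925
  log10(925) = 2.96614
  STL = 20 * 2.96614 - 47 = 59.3228 - 47 = 12.3 dB

12.3 dB


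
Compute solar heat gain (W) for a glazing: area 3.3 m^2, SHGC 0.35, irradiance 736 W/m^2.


Solar heat gain: Q = Area * SHGC * Irradiance
  Q = 3.3 * 0.35 * 736 = 850.1 W

850.1 W


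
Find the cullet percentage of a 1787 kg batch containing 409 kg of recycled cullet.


Cullet ratio = (cullet mass / total batch mass) * 100
  Ratio = 409 / 1787 * 100 = 22.89%

22.89%


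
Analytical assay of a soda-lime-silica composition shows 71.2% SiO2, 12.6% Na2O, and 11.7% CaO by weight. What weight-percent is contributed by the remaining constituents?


Sum the three major oxides:
  SiO2 + Na2O + CaO = 71.2 + 12.6 + 11.7 = 95.5%
Subtract from 100%:
  Others = 100 - 95.5 = 4.5%

4.5%


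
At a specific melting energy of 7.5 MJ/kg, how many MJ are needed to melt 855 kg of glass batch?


Total energy = mass * specific energy
  E = 855 * 7.5 = 6412.5 MJ

6412.5 MJ


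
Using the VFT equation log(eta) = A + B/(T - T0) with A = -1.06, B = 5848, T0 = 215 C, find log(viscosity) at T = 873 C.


VFT equation: log(eta) = A + B / (T - T0)
  T - T0 = 873 - 215 = 658
  B / (T - T0) = 5848 / 658 = 8.888
  log(eta) = -1.06 + 8.888 = 7.828

7.828


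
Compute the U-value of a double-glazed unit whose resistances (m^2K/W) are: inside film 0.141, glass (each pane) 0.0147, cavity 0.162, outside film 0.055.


Total thermal resistance (series):
  R_total = R_in + R_glass + R_air + R_glass + R_out
  R_total = 0.141 + 0.0147 + 0.162 + 0.0147 + 0.055 = 0.3874 m^2K/W
U-value = 1 / R_total = 1 / 0.3874 = 2.581 W/m^2K

2.581 W/m^2K


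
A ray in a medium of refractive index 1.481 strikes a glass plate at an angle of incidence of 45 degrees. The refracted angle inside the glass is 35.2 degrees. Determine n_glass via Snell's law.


Apply Snell's law: n1 * sin(theta1) = n2 * sin(theta2)
  n2 = n1 * sin(theta1) / sin(theta2)
  sin(45) = 0.707107
  sin(35.2) = 0.576432
  n2 = 1.481 * 0.707107 / 0.576432 = 1.8167

1.8167


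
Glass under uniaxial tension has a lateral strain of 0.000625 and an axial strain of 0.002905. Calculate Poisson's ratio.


Poisson's ratio: nu = lateral strain / axial strain
  nu = 0.000625 / 0.002905 = 0.2151

0.2151


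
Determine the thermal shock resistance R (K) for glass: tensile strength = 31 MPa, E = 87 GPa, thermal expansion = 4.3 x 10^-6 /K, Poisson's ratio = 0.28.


Thermal shock resistance: R = sigma * (1 - nu) / (E * alpha)
  Numerator = 31 * (1 - 0.28) = 22.32
  Denominator = 87 * 1000 * (4.3 x 10^-6) = 0.3741
  R = 22.32 / 0.3741 = 59.7 K

59.7 K


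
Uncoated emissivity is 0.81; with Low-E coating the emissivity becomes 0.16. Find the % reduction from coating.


Percentage reduction = (1 - coated/uncoated) * 100
  Ratio = 0.16 / 0.81 = 0.1975
  Reduction = (1 - 0.1975) * 100 = 80.2%

80.2%


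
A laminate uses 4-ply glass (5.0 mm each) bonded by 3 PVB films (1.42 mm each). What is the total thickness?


Total thickness = glass contribution + PVB contribution
  Glass: 4 * 5.0 = 20.0 mm
  PVB: 3 * 1.42 = 4.26 mm
  Total = 20.0 + 4.26 = 24.26 mm

24.26 mm


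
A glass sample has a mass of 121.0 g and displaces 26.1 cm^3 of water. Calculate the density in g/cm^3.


Use the definition of density:
  rho = mass / volume
  rho = 121.0 / 26.1 = 4.636 g/cm^3

4.636 g/cm^3


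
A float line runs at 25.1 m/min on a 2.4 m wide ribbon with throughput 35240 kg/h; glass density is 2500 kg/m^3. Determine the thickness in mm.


Ribbon cross-section from mass balance:
  Volume rate = throughput / density = 35240 / 2500 = 14.096 m^3/h
  thickness = volume rate / (speed * 60 * width), i.e.
  thickness = throughput / (60 * speed * width * density) * 1000
  thickness = 35240 / (60 * 25.1 * 2.4 * 2500) * 1000 = 3.9 mm

3.9 mm


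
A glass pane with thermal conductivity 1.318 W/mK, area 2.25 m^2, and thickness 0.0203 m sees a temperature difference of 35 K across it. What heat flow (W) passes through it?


Fourier's law: Q = k * A * dT / t
  Q = 1.318 * 2.25 * 35 / 0.0203
  Q = 103.7925 / 0.0203 = 5112.9 W

5112.9 W


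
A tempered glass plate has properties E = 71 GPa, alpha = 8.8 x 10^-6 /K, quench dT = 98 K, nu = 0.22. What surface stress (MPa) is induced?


Tempering stress: sigma = E * alpha * dT / (1 - nu)
  E (MPa) = 71 * 1000 = 71000
  Numerator = 71000 * (8.8 x 10^-6) * 98 = 61.2304
  Denominator = 1 - 0.22 = 0.78
  sigma = 61.2304 / 0.78 = 78.5 MPa

78.5 MPa


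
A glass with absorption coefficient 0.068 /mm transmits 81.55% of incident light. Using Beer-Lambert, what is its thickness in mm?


Rearrange T = exp(-alpha * thickness):
  thickness = -ln(T) / alpha
  T = 81.55/100 = 0.8155
  ln(T) = -0.20395
  -ln(T) = 0.20395
  thickness = 0.20395 / 0.068 = 3.0 mm

3.0 mm


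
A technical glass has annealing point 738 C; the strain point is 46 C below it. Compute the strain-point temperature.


Strain point = annealing point - difference:
  T_strain = 738 - 46 = 692 C

692 C


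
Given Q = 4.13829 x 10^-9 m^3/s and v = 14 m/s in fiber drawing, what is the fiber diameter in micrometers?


Cross-sectional area from continuity:
  A = Q / v = 4.13829 x 10^-9 / 14 = 2.955921 x 10^-10 m^2
Diameter from circular cross-section:
  d = sqrt(4A / pi) * 10^6 (m -> um)
  d = sqrt(4 * 2.955921 x 10^-10 / pi) * 10^6 = 19.4 um

19.4 um


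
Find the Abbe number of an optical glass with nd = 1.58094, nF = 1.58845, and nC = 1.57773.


Abbe number formula: Vd = (nd - 1) / (nF - nC)
  nd - 1 = 1.58094 - 1 = 0.58094
  nF - nC = 1.58845 - 1.57773 = 0.01072
  Vd = 0.58094 / 0.01072 = 54.19

54.19


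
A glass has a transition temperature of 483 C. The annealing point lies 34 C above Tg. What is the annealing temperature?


The annealing temperature is Tg plus the offset:
  T_anneal = 483 + 34 = 517 C

517 C


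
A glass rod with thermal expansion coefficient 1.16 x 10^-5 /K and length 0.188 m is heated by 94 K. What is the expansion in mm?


Thermal expansion formula: dL = alpha * L0 * dT
  dL = (1.16 x 10^-5) * 0.188 * 94 = 0.000205 m
Convert to mm: 0.000205 * 1000 = 0.205 mm

0.205 mm


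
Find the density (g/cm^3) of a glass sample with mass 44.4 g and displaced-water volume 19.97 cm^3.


Use the definition of density:
  rho = mass / volume
  rho = 44.4 / 19.97 = 2.223 g/cm^3

2.223 g/cm^3


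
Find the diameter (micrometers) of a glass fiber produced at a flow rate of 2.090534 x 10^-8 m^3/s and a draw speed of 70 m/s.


Cross-sectional area from continuity:
  A = Q / v = 2.090534 x 10^-8 / 70 = 2.986477 x 10^-10 m^2
Diameter from circular cross-section:
  d = sqrt(4A / pi) * 10^6 (m -> um)
  d = sqrt(4 * 2.986477 x 10^-10 / pi) * 10^6 = 19.5 um

19.5 um


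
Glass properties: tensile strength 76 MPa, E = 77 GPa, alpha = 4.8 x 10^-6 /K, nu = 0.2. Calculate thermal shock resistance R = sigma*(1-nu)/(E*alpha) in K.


Thermal shock resistance: R = sigma * (1 - nu) / (E * alpha)
  Numerator = 76 * (1 - 0.2) = 60.8
  Denominator = 77 * 1000 * (4.8 x 10^-6) = 0.3696
  R = 60.8 / 0.3696 = 164.5 K

164.5 K


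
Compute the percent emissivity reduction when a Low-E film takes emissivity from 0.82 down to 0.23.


Percentage reduction = (1 - coated/uncoated) * 100
  Ratio = 0.23 / 0.82 = 0.2805
  Reduction = (1 - 0.2805) * 100 = 72.0%

72.0%


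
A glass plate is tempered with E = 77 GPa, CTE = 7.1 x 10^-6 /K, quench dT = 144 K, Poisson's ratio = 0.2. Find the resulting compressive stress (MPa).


Tempering stress: sigma = E * alpha * dT / (1 - nu)
  E (MPa) = 77 * 1000 = 77000
  Numerator = 77000 * (7.1 x 10^-6) * 144 = 78.7248
  Denominator = 1 - 0.2 = 0.8
  sigma = 78.7248 / 0.8 = 98.4 MPa

98.4 MPa


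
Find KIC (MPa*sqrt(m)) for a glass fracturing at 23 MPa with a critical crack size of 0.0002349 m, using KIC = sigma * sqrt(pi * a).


Fracture toughness: KIC = sigma * sqrt(pi * a)
  pi * a = pi * 0.0002349 = 0.00073796
  sqrt(pi * a) = 0.027165
  KIC = 23 * 0.027165 = 0.625 MPa*sqrt(m)

0.625 MPa*sqrt(m)


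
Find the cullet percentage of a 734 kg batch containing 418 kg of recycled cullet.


Cullet ratio = (cullet mass / total batch mass) * 100
  Ratio = 418 / 734 * 100 = 56.95%

56.95%


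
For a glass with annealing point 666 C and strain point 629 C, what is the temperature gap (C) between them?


Gap = T_anneal - T_strain:
  gap = 666 - 629 = 37 C

37 C


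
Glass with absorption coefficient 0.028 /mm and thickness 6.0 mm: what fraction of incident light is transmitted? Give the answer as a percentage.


Beer-Lambert law: T = exp(-alpha * thickness)
  exponent = -0.028 * 6.0 = -0.168
  T = exp(-0.168) = 0.8454
  Percentage = 0.8454 * 100 = 84.54%

84.54%


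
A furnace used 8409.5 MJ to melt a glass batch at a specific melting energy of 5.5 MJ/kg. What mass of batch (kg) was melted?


Rearrange E = m * s for m:
  m = E / s
  m = 8409.5 / 5.5 = 1529.0 kg

1529.0 kg


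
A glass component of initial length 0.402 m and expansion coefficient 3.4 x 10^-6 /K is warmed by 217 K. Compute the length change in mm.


Thermal expansion formula: dL = alpha * L0 * dT
  dL = (3.4 x 10^-6) * 0.402 * 217 = 0.0002966 m
Convert to mm: 0.0002966 * 1000 = 0.2966 mm

0.2966 mm


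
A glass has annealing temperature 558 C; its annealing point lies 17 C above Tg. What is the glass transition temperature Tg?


Rearrange T_anneal = Tg + offset for Tg:
  Tg = T_anneal - offset = 558 - 17 = 541 C

541 C


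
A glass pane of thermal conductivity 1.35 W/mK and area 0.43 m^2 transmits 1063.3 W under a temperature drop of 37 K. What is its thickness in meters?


Fourier's law: t = k * A * dT / Q
  t = 1.35 * 0.43 * 37 / 1063.3
  t = 21.4785 / 1063.3 = 0.0202 m

0.0202 m


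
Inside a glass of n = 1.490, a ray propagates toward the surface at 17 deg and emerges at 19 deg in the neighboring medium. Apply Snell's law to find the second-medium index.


Apply Snell's law: n1 * sin(theta1) = n2 * sin(theta2)
  n2 = n1 * sin(theta1) / sin(theta2)
  sin(17) = 0.292372
  sin(19) = 0.325568
  n2 = 1.490 * 0.292372 / 0.325568 = 1.3381

1.3381


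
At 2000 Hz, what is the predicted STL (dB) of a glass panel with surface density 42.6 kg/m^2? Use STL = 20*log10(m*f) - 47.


Mass law: STL = 20 * log10(m * f) - 47
  m * f = 42.6 * 2000 = 85200
  log10(85200) = 4.93044
  STL = 20 * 4.93044 - 47 = 98.6088 - 47 = 51.6 dB

51.6 dB


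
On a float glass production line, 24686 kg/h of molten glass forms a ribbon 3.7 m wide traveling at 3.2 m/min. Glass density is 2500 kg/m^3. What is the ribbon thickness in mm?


Ribbon cross-section from mass balance:
  Volume rate = throughput / density = 24686 / 2500 = 9.8744 m^3/h
  thickness = volume rate / (speed * 60 * width), i.e.
  thickness = throughput / (60 * speed * width * density) * 1000
  thickness = 24686 / (60 * 3.2 * 3.7 * 2500) * 1000 = 13.9 mm

13.9 mm


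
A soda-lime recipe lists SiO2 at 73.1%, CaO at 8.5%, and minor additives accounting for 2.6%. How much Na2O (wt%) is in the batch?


Pieces sum to 100%:
  Na2O = 100 - (SiO2 + CaO + others)
  Na2O = 100 - (73.1 + 8.5 + 2.6) = 15.8%

15.8%


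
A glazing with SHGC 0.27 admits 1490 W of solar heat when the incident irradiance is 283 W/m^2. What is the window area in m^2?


Rearrange Q = Area * SHGC * Irradiance:
  Area = Q / (SHGC * Irradiance)
  Area = 1490 / (0.27 * 283) = 19.5 m^2

19.5 m^2


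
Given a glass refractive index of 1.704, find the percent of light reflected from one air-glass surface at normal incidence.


Fresnel reflectance at normal incidence:
  R = ((n - 1)/(n + 1))^2
  (n - 1)/(n + 1) = (1.704 - 1)/(1.704 + 1) = 0.260355
  R = 0.260355^2 = 0.0677847
  R(%) = 0.0677847 * 100 = 6.778%

6.778%


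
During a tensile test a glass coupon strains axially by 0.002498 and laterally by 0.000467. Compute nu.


Poisson's ratio: nu = lateral strain / axial strain
  nu = 0.000467 / 0.002498 = 0.1869

0.1869


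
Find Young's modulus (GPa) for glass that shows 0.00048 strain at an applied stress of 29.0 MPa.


Young's modulus: E = stress / strain
  E = 29.0 MPa / 0.00048 = 60416.67 MPa
Convert to GPa: 60416.67 / 1000 = 60.42 GPa

60.42 GPa


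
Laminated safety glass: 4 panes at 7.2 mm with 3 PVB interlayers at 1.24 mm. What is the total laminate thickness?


Total thickness = glass contribution + PVB contribution
  Glass: 4 * 7.2 = 28.8 mm
  PVB: 3 * 1.24 = 3.72 mm
  Total = 28.8 + 3.72 = 32.52 mm

32.52 mm


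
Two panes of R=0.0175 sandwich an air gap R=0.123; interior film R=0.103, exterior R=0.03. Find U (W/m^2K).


Total thermal resistance (series):
  R_total = R_in + R_glass + R_air + R_glass + R_out
  R_total = 0.103 + 0.0175 + 0.123 + 0.0175 + 0.03 = 0.291 m^2K/W
U-value = 1 / R_total = 1 / 0.291 = 3.436 W/m^2K

3.436 W/m^2K


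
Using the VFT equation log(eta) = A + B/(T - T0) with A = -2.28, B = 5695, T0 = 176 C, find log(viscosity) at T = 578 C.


VFT equation: log(eta) = A + B / (T - T0)
  T - T0 = 578 - 176 = 402
  B / (T - T0) = 5695 / 402 = 14.167
  log(eta) = -2.28 + 14.167 = 11.887

11.887


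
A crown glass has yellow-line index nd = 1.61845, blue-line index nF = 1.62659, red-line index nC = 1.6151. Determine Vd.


Abbe number formula: Vd = (nd - 1) / (nF - nC)
  nd - 1 = 1.61845 - 1 = 0.61845
  nF - nC = 1.62659 - 1.6151 = 0.01149
  Vd = 0.61845 / 0.01149 = 53.83

53.83


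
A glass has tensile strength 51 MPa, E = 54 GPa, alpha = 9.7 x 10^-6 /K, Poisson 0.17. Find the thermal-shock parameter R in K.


Thermal shock resistance: R = sigma * (1 - nu) / (E * alpha)
  Numerator = 51 * (1 - 0.17) = 42.33
  Denominator = 54 * 1000 * (9.7 x 10^-6) = 0.5238
  R = 42.33 / 0.5238 = 80.8 K

80.8 K


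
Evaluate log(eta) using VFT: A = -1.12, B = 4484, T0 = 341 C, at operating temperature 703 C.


VFT equation: log(eta) = A + B / (T - T0)
  T - T0 = 703 - 341 = 362
  B / (T - T0) = 4484 / 362 = 12.387
  log(eta) = -1.12 + 12.387 = 11.267

11.267


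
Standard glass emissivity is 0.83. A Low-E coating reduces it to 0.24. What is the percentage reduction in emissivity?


Percentage reduction = (1 - coated/uncoated) * 100
  Ratio = 0.24 / 0.83 = 0.2892
  Reduction = (1 - 0.2892) * 100 = 71.1%

71.1%


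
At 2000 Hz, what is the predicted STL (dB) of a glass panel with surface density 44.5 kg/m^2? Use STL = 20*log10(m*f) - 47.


Mass law: STL = 20 * log10(m * f) - 47
  m * f = 44.5 * 2000 = 89000
  log10(89000) = 4.94939
  STL = 20 * 4.94939 - 47 = 98.9878 - 47 = 52.0 dB

52.0 dB


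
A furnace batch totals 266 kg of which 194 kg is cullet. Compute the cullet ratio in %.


Cullet ratio = (cullet mass / total batch mass) * 100
  Ratio = 194 / 266 * 100 = 72.93%

72.93%


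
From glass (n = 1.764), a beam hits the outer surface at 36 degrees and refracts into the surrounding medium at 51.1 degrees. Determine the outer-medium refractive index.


Apply Snell's law: n1 * sin(theta1) = n2 * sin(theta2)
  n2 = n1 * sin(theta1) / sin(theta2)
  sin(36) = 0.587785
  sin(51.1) = 0.778243
  n2 = 1.764 * 0.587785 / 0.778243 = 1.3323

1.3323


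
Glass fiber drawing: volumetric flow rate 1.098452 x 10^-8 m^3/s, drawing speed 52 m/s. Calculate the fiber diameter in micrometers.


Cross-sectional area from continuity:
  A = Q / v = 1.098452 x 10^-8 / 52 = 2.112408 x 10^-10 m^2
Diameter from circular cross-section:
  d = sqrt(4A / pi) * 10^6 (m -> um)
  d = sqrt(4 * 2.112408 x 10^-10 / pi) * 10^6 = 16.4 um

16.4 um


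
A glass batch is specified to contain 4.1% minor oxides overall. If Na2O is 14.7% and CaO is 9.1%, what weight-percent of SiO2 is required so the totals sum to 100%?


Known pieces sum to 100%:
  SiO2 = 100 - (others + Na2O + CaO)
  SiO2 = 100 - (4.1 + 14.7 + 9.1) = 72.1%

72.1%


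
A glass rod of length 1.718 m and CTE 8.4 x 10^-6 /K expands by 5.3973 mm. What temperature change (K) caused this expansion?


Rearrange dL = alpha * L0 * dT for dT:
  dT = dL / (alpha * L0)
  dL (m) = 5.3973 / 1000 = 0.0053973
  dT = 0.0053973 / ((8.4 x 10^-6) * 1.718) = 374.0 K

374.0 K


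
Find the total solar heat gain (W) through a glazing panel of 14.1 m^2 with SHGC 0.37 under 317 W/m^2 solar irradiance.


Solar heat gain: Q = Area * SHGC * Irradiance
  Q = 14.1 * 0.37 * 317 = 1653.8 W

1653.8 W


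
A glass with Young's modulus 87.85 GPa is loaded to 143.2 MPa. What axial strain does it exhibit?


Rearrange E = sigma / epsilon:
  epsilon = sigma / E
  E (MPa) = 87.85 * 1000 = 87850
  epsilon = 143.2 / 87850 = 0.00163

0.00163


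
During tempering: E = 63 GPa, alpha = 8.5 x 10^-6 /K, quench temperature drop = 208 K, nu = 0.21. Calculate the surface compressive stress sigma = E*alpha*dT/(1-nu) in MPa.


Tempering stress: sigma = E * alpha * dT / (1 - nu)
  E (MPa) = 63 * 1000 = 63000
  Numerator = 63000 * (8.5 x 10^-6) * 208 = 111.384
  Denominator = 1 - 0.21 = 0.79
  sigma = 111.384 / 0.79 = 141.0 MPa

141.0 MPa


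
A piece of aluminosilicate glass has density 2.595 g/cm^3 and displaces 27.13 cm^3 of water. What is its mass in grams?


Rearrange rho = m / V:
  m = rho * V
  m = 2.595 * 27.13 = 70.402 g

70.402 g


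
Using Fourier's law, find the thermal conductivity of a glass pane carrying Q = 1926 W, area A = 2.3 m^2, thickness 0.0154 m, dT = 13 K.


Fourier's law rearranged: k = Q * t / (A * dT)
  Numerator = 1926 * 0.0154 = 29.6604
  Denominator = 2.3 * 13 = 29.9
  k = 29.6604 / 29.9 = 0.992 W/mK

0.992 W/mK


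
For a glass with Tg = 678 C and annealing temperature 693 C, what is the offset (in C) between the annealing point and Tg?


Offset = T_anneal - Tg:
  offset = 693 - 678 = 15 C

15 C


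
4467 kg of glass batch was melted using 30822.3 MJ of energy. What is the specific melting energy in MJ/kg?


Rearrange E = m * s for s:
  s = E / m
  s = 30822.3 / 4467 = 6.9 MJ/kg

6.9 MJ/kg


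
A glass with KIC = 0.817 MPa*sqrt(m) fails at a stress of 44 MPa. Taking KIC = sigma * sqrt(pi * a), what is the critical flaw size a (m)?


Rearrange KIC = sigma * sqrt(pi * a):
  sqrt(pi * a) = KIC / sigma
  sqrt(pi * a) = 0.817 / 44 = 0.018568
  a = (KIC / sigma)^2 / pi
  a = 0.018568^2 / pi = 0.0001097 m

0.0001097 m


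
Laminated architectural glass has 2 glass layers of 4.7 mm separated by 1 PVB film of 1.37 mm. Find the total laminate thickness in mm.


Total thickness = glass contribution + PVB contribution
  Glass: 2 * 4.7 = 9.4 mm
  PVB: 1 * 1.37 = 1.37 mm
  Total = 9.4 + 1.37 = 10.77 mm

10.77 mm


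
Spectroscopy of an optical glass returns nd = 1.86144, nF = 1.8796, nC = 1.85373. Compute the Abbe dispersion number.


Abbe number formula: Vd = (nd - 1) / (nF - nC)
  nd - 1 = 1.86144 - 1 = 0.86144
  nF - nC = 1.8796 - 1.85373 = 0.02587
  Vd = 0.86144 / 0.02587 = 33.3

33.3


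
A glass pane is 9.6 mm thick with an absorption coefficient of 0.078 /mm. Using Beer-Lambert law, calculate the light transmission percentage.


Beer-Lambert law: T = exp(-alpha * thickness)
  exponent = -0.078 * 9.6 = -0.7488
  T = exp(-0.7488) = 0.4729
  Percentage = 0.4729 * 100 = 47.29%

47.29%


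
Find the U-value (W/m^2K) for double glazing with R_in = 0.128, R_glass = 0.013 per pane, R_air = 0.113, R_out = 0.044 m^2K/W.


Total thermal resistance (series):
  R_total = R_in + R_glass + R_air + R_glass + R_out
  R_total = 0.128 + 0.013 + 0.113 + 0.013 + 0.044 = 0.311 m^2K/W
U-value = 1 / R_total = 1 / 0.311 = 3.215 W/m^2K

3.215 W/m^2K


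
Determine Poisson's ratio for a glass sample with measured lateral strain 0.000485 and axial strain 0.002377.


Poisson's ratio: nu = lateral strain / axial strain
  nu = 0.000485 / 0.002377 = 0.204

0.204


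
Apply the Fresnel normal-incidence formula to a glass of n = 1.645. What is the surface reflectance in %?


Fresnel reflectance at normal incidence:
  R = ((n - 1)/(n + 1))^2
  (n - 1)/(n + 1) = (1.645 - 1)/(1.645 + 1) = 0.243856
  R = 0.243856^2 = 0.0594657
  R(%) = 0.0594657 * 100 = 5.947%

5.947%


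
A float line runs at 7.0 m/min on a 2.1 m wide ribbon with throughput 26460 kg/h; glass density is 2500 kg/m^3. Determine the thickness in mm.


Ribbon cross-section from mass balance:
  Volume rate = throughput / density = 26460 / 2500 = 10.584 m^3/h
  thickness = volume rate / (speed * 60 * width), i.e.
  thickness = throughput / (60 * speed * width * density) * 1000
  thickness = 26460 / (60 * 7.0 * 2.1 * 2500) * 1000 = 12.0 mm

12.0 mm


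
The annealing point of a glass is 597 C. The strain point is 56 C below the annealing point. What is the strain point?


Strain point = annealing point - difference:
  T_strain = 597 - 56 = 541 C

541 C


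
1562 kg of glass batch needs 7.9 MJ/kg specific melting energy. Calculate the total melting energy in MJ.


Total energy = mass * specific energy
  E = 1562 * 7.9 = 12339.8 MJ

12339.8 MJ


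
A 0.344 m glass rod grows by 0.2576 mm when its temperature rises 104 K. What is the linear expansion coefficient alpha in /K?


Rearrange dL = alpha * L0 * dT for alpha:
  alpha = dL / (L0 * dT)
  alpha = (0.2576 / 1000) / (0.344 * 104) = 0.0000072 /K = 7.2 x 10^-6 /K

7.2 x 10^-6 /K


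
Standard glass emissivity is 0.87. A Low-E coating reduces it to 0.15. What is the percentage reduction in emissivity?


Percentage reduction = (1 - coated/uncoated) * 100
  Ratio = 0.15 / 0.87 = 0.1724
  Reduction = (1 - 0.1724) * 100 = 82.8%

82.8%


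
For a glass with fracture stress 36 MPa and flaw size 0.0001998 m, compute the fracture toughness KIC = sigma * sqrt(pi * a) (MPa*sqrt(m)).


Fracture toughness: KIC = sigma * sqrt(pi * a)
  pi * a = pi * 0.0001998 = 0.00062769
  sqrt(pi * a) = 0.025054
  KIC = 36 * 0.025054 = 0.902 MPa*sqrt(m)

0.902 MPa*sqrt(m)


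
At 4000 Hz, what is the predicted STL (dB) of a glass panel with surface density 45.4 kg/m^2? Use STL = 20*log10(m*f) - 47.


Mass law: STL = 20 * log10(m * f) - 47
  m * f = 45.4 * 4000 = 181600
  log10(181600) = 5.25912
  STL = 20 * 5.25912 - 47 = 105.1824 - 47 = 58.2 dB

58.2 dB


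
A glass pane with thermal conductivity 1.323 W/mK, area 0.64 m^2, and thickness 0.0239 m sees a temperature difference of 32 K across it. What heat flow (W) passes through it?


Fourier's law: Q = k * A * dT / t
  Q = 1.323 * 0.64 * 32 / 0.0239
  Q = 27.09504 / 0.0239 = 1133.7 W

1133.7 W


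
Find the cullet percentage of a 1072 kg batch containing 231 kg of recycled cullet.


Cullet ratio = (cullet mass / total batch mass) * 100
  Ratio = 231 / 1072 * 100 = 21.55%

21.55%


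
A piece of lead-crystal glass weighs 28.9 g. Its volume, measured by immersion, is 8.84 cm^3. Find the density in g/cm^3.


Use the definition of density:
  rho = mass / volume
  rho = 28.9 / 8.84 = 3.269 g/cm^3

3.269 g/cm^3


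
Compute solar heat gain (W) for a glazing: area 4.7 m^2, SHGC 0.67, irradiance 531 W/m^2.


Solar heat gain: Q = Area * SHGC * Irradiance
  Q = 4.7 * 0.67 * 531 = 1672.1 W

1672.1 W


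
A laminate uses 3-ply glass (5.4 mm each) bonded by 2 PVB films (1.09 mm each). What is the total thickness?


Total thickness = glass contribution + PVB contribution
  Glass: 3 * 5.4 = 16.2 mm
  PVB: 2 * 1.09 = 2.18 mm
  Total = 16.2 + 2.18 = 18.38 mm

18.38 mm


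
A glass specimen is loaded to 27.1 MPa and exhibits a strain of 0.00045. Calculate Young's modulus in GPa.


Young's modulus: E = stress / strain
  E = 27.1 MPa / 0.00045 = 60222.22 MPa
Convert to GPa: 60222.22 / 1000 = 60.22 GPa

60.22 GPa


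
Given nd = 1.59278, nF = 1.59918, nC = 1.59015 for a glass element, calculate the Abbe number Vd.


Abbe number formula: Vd = (nd - 1) / (nF - nC)
  nd - 1 = 1.59278 - 1 = 0.59278
  nF - nC = 1.59918 - 1.59015 = 0.00903
  Vd = 0.59278 / 0.00903 = 65.65

65.65


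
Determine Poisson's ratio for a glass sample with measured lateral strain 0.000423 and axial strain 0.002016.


Poisson's ratio: nu = lateral strain / axial strain
  nu = 0.000423 / 0.002016 = 0.2098

0.2098


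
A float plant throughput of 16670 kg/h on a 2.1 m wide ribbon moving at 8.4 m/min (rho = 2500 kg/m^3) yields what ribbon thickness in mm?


Ribbon cross-section from mass balance:
  Volume rate = throughput / density = 16670 / 2500 = 6.668 m^3/h
  thickness = volume rate / (speed * 60 * width), i.e.
  thickness = throughput / (60 * speed * width * density) * 1000
  thickness = 16670 / (60 * 8.4 * 2.1 * 2500) * 1000 = 6.3 mm

6.3 mm


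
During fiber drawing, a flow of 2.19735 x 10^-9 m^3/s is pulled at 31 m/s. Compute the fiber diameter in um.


Cross-sectional area from continuity:
  A = Q / v = 2.19735 x 10^-9 / 31 = 7.088226 x 10^-11 m^2
Diameter from circular cross-section:
  d = sqrt(4A / pi) * 10^6 (m -> um)
  d = sqrt(4 * 7.088226 x 10^-11 / pi) * 10^6 = 9.5 um

9.5 um


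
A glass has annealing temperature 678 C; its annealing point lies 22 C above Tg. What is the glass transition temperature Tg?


Rearrange T_anneal = Tg + offset for Tg:
  Tg = T_anneal - offset = 678 - 22 = 656 C

656 C


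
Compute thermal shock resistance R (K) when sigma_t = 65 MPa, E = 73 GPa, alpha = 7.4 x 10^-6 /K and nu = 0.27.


Thermal shock resistance: R = sigma * (1 - nu) / (E * alpha)
  Numerator = 65 * (1 - 0.27) = 47.45
  Denominator = 73 * 1000 * (7.4 x 10^-6) = 0.5402
  R = 47.45 / 0.5402 = 87.8 K

87.8 K


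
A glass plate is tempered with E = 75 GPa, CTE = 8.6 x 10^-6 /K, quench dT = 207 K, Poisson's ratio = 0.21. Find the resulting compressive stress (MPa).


Tempering stress: sigma = E * alpha * dT / (1 - nu)
  E (MPa) = 75 * 1000 = 75000
  Numerator = 75000 * (8.6 x 10^-6) * 207 = 133.515
  Denominator = 1 - 0.21 = 0.79
  sigma = 133.515 / 0.79 = 169.0 MPa

169.0 MPa


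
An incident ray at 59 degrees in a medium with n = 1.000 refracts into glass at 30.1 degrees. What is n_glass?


Apply Snell's law: n1 * sin(theta1) = n2 * sin(theta2)
  n2 = n1 * sin(theta1) / sin(theta2)
  sin(59) = 0.857167
  sin(30.1) = 0.501511
  n2 = 1.000 * 0.857167 / 0.501511 = 1.7092

1.7092


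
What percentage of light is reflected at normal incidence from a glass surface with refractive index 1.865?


Fresnel reflectance at normal incidence:
  R = ((n - 1)/(n + 1))^2
  (n - 1)/(n + 1) = (1.865 - 1)/(1.865 + 1) = 0.30192
  R = 0.30192^2 = 0.0911557
  R(%) = 0.0911557 * 100 = 9.116%

9.116%


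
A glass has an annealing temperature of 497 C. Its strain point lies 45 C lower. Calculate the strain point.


Strain point = annealing point - difference:
  T_strain = 497 - 45 = 452 C

452 C


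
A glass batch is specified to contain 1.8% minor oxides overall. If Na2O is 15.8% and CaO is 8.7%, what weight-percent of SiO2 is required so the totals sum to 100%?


Known pieces sum to 100%:
  SiO2 = 100 - (others + Na2O + CaO)
  SiO2 = 100 - (1.8 + 15.8 + 8.7) = 73.7%

73.7%


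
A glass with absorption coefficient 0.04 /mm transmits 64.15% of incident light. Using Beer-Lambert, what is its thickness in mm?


Rearrange T = exp(-alpha * thickness):
  thickness = -ln(T) / alpha
  T = 64.15/100 = 0.6415
  ln(T) = -0.44395
  -ln(T) = 0.44395
  thickness = 0.44395 / 0.04 = 11.1 mm

11.1 mm


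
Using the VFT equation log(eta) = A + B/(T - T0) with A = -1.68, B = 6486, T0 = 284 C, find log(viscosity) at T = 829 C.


VFT equation: log(eta) = A + B / (T - T0)
  T - T0 = 829 - 284 = 545
  B / (T - T0) = 6486 / 545 = 11.901
  log(eta) = -1.68 + 11.901 = 10.221

10.221


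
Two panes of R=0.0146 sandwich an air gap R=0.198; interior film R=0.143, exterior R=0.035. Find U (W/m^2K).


Total thermal resistance (series):
  R_total = R_in + R_glass + R_air + R_glass + R_out
  R_total = 0.143 + 0.0146 + 0.198 + 0.0146 + 0.035 = 0.4052 m^2K/W
U-value = 1 / R_total = 1 / 0.4052 = 2.468 W/m^2K

2.468 W/m^2K


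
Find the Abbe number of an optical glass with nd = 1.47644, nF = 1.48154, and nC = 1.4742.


Abbe number formula: Vd = (nd - 1) / (nF - nC)
  nd - 1 = 1.47644 - 1 = 0.47644
  nF - nC = 1.48154 - 1.4742 = 0.00734
  Vd = 0.47644 / 0.00734 = 64.91

64.91


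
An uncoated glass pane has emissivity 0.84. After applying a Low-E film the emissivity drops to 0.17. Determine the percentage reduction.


Percentage reduction = (1 - coated/uncoated) * 100
  Ratio = 0.17 / 0.84 = 0.2024
  Reduction = (1 - 0.2024) * 100 = 79.8%

79.8%


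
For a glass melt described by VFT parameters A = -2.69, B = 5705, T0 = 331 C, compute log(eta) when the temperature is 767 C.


VFT equation: log(eta) = A + B / (T - T0)
  T - T0 = 767 - 331 = 436
  B / (T - T0) = 5705 / 436 = 13.085
  log(eta) = -2.69 + 13.085 = 10.395

10.395


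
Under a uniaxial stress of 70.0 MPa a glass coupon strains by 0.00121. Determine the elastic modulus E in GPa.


Young's modulus: E = stress / strain
  E = 70.0 MPa / 0.00121 = 57851.24 MPa
Convert to GPa: 57851.24 / 1000 = 57.85 GPa

57.85 GPa


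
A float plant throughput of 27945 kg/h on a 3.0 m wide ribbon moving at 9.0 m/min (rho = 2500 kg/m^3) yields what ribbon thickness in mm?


Ribbon cross-section from mass balance:
  Volume rate = throughput / density = 27945 / 2500 = 11.178 m^3/h
  thickness = volume rate / (speed * 60 * width), i.e.
  thickness = throughput / (60 * speed * width * density) * 1000
  thickness = 27945 / (60 * 9.0 * 3.0 * 2500) * 1000 = 6.9 mm

6.9 mm


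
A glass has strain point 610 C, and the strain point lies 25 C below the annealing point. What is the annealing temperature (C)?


T_anneal = T_strain + gap:
  T_anneal = 610 + 25 = 635 C

635 C


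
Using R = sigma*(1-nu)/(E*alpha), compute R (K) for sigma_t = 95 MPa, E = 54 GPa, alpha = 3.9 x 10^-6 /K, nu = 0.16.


Thermal shock resistance: R = sigma * (1 - nu) / (E * alpha)
  Numerator = 95 * (1 - 0.16) = 79.8
  Denominator = 54 * 1000 * (3.9 x 10^-6) = 0.2106
  R = 79.8 / 0.2106 = 378.9 K

378.9 K


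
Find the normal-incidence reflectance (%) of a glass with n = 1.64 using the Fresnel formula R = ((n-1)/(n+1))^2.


Fresnel reflectance at normal incidence:
  R = ((n - 1)/(n + 1))^2
  (n - 1)/(n + 1) = (1.64 - 1)/(1.64 + 1) = 0.242424
  R = 0.242424^2 = 0.0587694
  R(%) = 0.0587694 * 100 = 5.877%

5.877%


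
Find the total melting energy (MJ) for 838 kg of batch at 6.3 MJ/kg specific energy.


Total energy = mass * specific energy
  E = 838 * 6.3 = 5279.4 MJ

5279.4 MJ


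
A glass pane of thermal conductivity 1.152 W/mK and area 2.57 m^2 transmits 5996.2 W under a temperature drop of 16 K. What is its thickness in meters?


Fourier's law: t = k * A * dT / Q
  t = 1.152 * 2.57 * 16 / 5996.2
  t = 47.37024 / 5996.2 = 0.0079 m

0.0079 m


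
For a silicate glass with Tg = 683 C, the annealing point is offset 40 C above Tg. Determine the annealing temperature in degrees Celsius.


The annealing temperature is Tg plus the offset:
  T_anneal = 683 + 40 = 723 C

723 C


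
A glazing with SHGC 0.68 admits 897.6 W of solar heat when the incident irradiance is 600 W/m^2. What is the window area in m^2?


Rearrange Q = Area * SHGC * Irradiance:
  Area = Q / (SHGC * Irradiance)
  Area = 897.6 / (0.68 * 600) = 2.2 m^2

2.2 m^2


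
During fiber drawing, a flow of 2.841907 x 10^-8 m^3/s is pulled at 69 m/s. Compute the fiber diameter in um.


Cross-sectional area from continuity:
  A = Q / v = 2.841907 x 10^-8 / 69 = 4.118706 x 10^-10 m^2
Diameter from circular cross-section:
  d = sqrt(4A / pi) * 10^6 (m -> um)
  d = sqrt(4 * 4.118706 x 10^-10 / pi) * 10^6 = 22.9 um

22.9 um


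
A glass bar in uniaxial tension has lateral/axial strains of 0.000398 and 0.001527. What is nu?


Poisson's ratio: nu = lateral strain / axial strain
  nu = 0.000398 / 0.001527 = 0.2606

0.2606


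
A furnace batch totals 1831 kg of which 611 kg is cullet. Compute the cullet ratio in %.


Cullet ratio = (cullet mass / total batch mass) * 100
  Ratio = 611 / 1831 * 100 = 33.37%

33.37%


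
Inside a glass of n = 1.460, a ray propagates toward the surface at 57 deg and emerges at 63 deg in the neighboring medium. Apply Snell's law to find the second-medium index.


Apply Snell's law: n1 * sin(theta1) = n2 * sin(theta2)
  n2 = n1 * sin(theta1) / sin(theta2)
  sin(57) = 0.838671
  sin(63) = 0.891007
  n2 = 1.460 * 0.838671 / 0.891007 = 1.3742

1.3742


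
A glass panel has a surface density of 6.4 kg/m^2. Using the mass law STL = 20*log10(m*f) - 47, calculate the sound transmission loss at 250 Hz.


Mass law: STL = 20 * log10(m * f) - 47
  m * f = 6.4 * 250 = 1600
  log10(1600) = 3.20412
  STL = 20 * 3.20412 - 47 = 64.0824 - 47 = 17.1 dB

17.1 dB


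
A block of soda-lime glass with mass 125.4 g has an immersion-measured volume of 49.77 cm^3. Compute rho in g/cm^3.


Use the definition of density:
  rho = mass / volume
  rho = 125.4 / 49.77 = 2.52 g/cm^3

2.52 g/cm^3


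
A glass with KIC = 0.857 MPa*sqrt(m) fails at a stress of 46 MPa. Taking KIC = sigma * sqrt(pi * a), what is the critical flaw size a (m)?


Rearrange KIC = sigma * sqrt(pi * a):
  sqrt(pi * a) = KIC / sigma
  sqrt(pi * a) = 0.857 / 46 = 0.01863
  a = (KIC / sigma)^2 / pi
  a = 0.01863^2 / pi = 0.0001105 m

0.0001105 m


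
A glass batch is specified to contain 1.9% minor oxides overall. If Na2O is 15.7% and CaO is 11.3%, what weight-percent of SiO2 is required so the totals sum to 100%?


Known pieces sum to 100%:
  SiO2 = 100 - (others + Na2O + CaO)
  SiO2 = 100 - (1.9 + 15.7 + 11.3) = 71.1%

71.1%


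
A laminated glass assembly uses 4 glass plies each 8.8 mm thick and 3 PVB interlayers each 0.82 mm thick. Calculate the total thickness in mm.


Total thickness = glass contribution + PVB contribution
  Glass: 4 * 8.8 = 35.2 mm
  PVB: 3 * 0.82 = 2.46 mm
  Total = 35.2 + 2.46 = 37.66 mm

37.66 mm


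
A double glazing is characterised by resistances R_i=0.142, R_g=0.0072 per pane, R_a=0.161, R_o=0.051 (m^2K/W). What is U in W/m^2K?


Total thermal resistance (series):
  R_total = R_in + R_glass + R_air + R_glass + R_out
  R_total = 0.142 + 0.0072 + 0.161 + 0.0072 + 0.051 = 0.3684 m^2K/W
U-value = 1 / R_total = 1 / 0.3684 = 2.714 W/m^2K

2.714 W/m^2K


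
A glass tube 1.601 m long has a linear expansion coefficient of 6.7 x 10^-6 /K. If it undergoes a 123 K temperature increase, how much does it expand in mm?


Thermal expansion formula: dL = alpha * L0 * dT
  dL = (6.7 x 10^-6) * 1.601 * 123 = 0.00131938 m
Convert to mm: 0.00131938 * 1000 = 1.3194 mm

1.3194 mm


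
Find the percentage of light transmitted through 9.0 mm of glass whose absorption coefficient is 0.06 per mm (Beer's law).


Beer-Lambert law: T = exp(-alpha * thickness)
  exponent = -0.06 * 9.0 = -0.54
  T = exp(-0.54) = 0.5827
  Percentage = 0.5827 * 100 = 58.27%

58.27%


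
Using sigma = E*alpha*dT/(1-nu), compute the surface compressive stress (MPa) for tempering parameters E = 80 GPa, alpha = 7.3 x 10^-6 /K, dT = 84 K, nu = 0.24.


Tempering stress: sigma = E * alpha * dT / (1 - nu)
  E (MPa) = 80 * 1000 = 80000
  Numerator = 80000 * (7.3 x 10^-6) * 84 = 49.056
  Denominator = 1 - 0.24 = 0.76
  sigma = 49.056 / 0.76 = 64.5 MPa

64.5 MPa


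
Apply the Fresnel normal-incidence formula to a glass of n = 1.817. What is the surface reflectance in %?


Fresnel reflectance at normal incidence:
  R = ((n - 1)/(n + 1))^2
  (n - 1)/(n + 1) = (1.817 - 1)/(1.817 + 1) = 0.290025
  R = 0.290025^2 = 0.0841145
  R(%) = 0.0841145 * 100 = 8.411%

8.411%


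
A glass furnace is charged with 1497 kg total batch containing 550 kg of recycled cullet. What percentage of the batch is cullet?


Cullet ratio = (cullet mass / total batch mass) * 100
  Ratio = 550 / 1497 * 100 = 36.74%

36.74%


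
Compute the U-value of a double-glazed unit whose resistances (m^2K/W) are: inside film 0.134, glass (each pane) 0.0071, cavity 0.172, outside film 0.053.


Total thermal resistance (series):
  R_total = R_in + R_glass + R_air + R_glass + R_out
  R_total = 0.134 + 0.0071 + 0.172 + 0.0071 + 0.053 = 0.3732 m^2K/W
U-value = 1 / R_total = 1 / 0.3732 = 2.68 W/m^2K

2.68 W/m^2K


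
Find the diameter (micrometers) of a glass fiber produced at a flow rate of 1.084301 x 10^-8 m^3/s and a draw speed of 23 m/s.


Cross-sectional area from continuity:
  A = Q / v = 1.084301 x 10^-8 / 23 = 4.714352 x 10^-10 m^2
Diameter from circular cross-section:
  d = sqrt(4A / pi) * 10^6 (m -> um)
  d = sqrt(4 * 4.714352 x 10^-10 / pi) * 10^6 = 24.5 um

24.5 um


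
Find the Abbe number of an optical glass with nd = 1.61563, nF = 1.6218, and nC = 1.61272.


Abbe number formula: Vd = (nd - 1) / (nF - nC)
  nd - 1 = 1.61563 - 1 = 0.61563
  nF - nC = 1.6218 - 1.61272 = 0.00908
  Vd = 0.61563 / 0.00908 = 67.8

67.8
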